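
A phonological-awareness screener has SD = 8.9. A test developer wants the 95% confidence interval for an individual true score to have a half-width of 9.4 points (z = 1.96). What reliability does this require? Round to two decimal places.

SEM needed = half-width / z = 9.4/1.96 ≈ 4.796
r = 1 − (4.796/8.9)² ≈ 1 − 0.290 ≈ 0.710

0.71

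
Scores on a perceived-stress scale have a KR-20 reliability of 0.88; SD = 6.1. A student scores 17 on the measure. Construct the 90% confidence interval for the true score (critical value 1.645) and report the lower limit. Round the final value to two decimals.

13.52

SEM = 6.10000 * √(1 − 0.88000) = 6.10000 * √0.12000 ≈ 6.10000 * 0.34641 ≈ 2.11310
Margin = 1.645 * 2.11310 ≈ 3.47605
Lower bound: 17 − 3.47605 = 13.52395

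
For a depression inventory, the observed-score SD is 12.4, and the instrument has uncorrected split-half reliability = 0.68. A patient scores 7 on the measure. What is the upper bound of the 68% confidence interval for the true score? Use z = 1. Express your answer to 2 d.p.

r_full = 2·0.68 / (1 + 0.68) ≃ 0.810
SEM = 12.400 × √(1 − 0.810) = 12.400 × √0.190 ≃ 12.400 × 0.436 ≃ 5.412
1 × SEM ≃ 5.412
Upper limit = 7 + 5.412 ≃ 12.412

12.41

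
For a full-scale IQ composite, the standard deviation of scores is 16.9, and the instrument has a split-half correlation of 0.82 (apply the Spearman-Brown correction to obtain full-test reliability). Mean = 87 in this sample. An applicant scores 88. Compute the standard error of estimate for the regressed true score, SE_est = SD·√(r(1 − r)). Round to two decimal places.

Spearman-Brown: r = 2(0.82) / (1 + 0.82) = 1.6400 / 1.8200 ≃ 0.9011
SE_est = SD × √(r(1 − r)) = 16.9000 × √0.0891 ≃ 16.9000 × 0.2985 ≃ 5.0451

5.05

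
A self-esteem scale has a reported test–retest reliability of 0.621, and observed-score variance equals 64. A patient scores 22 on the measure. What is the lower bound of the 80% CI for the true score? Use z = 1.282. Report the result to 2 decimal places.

15.69

SD = √64 = 8.000
SEM = 8.000 × √(1 − 0.621) = 8.000 × √0.379 ≃ 8.000 × 0.616 ≃ 4.925
1.282 × SEM ≃ 6.314
Lower bound: 22 − 6.314 = 15.686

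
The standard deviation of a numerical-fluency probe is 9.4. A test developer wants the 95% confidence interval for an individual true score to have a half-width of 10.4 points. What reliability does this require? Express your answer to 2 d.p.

0.68

SEM needed = half-width / z = 10.4/1.96 ≈ 5.306
Required reliability = 1 − (SEM/SD)² = 1 − 0.319 ≈ 0.681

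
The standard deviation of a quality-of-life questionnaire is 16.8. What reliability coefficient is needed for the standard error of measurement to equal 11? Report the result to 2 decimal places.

0.57

r = 1 − (11.00000/16.8)² ≈ 1 − 0.42871 ≈ 0.57129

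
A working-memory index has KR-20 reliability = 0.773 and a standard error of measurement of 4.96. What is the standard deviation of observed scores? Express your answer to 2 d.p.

SD = SEM / √(1 − r) = 4.96 / √0.22700 ≈ 4.96 / 0.47645 ≈ 10.41043

10.41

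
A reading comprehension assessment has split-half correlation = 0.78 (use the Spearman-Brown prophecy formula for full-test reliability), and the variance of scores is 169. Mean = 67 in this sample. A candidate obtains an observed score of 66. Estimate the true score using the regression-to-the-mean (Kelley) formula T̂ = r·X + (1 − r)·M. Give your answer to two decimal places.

Full-length reliability (Spearman-Brown) = 2(0.78)/(1+0.78) ≈ 0.8764
T̂ = 0.8764(66) + 0.1236(67) ≈ 66.1236

66.12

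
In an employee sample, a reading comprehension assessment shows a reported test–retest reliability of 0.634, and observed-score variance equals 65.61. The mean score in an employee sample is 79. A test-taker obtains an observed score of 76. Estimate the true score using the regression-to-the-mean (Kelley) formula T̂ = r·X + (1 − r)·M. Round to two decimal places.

77.10

Estimated true score = 0.634*76 + (1 − 0.634)*79 ≈ 77.098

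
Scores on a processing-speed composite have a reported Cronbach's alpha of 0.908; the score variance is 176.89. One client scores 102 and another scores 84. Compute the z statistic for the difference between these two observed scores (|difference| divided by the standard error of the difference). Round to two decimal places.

σ = 176.89^(1/2) = 13.300
SEM = 13.300*√(1 − 0.908) ≈ 4.034
Standard error of the difference = 4.034·√2 ≈ 5.705
z = 18 / 5.705 ≈ 3.155

3.16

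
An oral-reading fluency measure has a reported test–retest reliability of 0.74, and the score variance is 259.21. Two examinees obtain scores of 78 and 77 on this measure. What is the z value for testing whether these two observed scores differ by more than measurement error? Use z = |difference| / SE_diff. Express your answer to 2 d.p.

0.09

SD = √259.21 = 16.10000
SEM = 16.10000 * √(1 − 0.74000) = 16.10000 * √0.26000 ≈ 16.10000 * 0.50990 ≈ 8.20942
SE_diff = SEM * √2 ≈ 8.20942 * 1.41421 ≈ 11.60988
z = |78 − 77| / 11.60988 = 1 / 11.60988 ≈ 0.08613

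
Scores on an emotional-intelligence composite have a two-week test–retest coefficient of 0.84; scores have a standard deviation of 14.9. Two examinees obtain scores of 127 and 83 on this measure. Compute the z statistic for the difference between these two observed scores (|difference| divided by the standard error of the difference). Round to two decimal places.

The standard error of measurement is 14.90000×√(1 − 0.84000) ≈ 14.90000×0.40000 ≈ 5.96000.
Standard error of the difference = 5.96000·√2 ≈ 8.42871
z = 44 / 8.42871 ≈ 5.22025

5.22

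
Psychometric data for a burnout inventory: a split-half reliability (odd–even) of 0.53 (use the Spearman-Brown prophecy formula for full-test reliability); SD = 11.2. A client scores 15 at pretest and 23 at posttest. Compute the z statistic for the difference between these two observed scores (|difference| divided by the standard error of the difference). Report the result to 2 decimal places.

0.91

Full-length reliability (Spearman-Brown) = 2(0.53)/(1+0.53) ≃ 0.6928
SEM = 11.2000*√(1 − 0.6928) ≃ 6.2076
SE_diff = √2 * SEM ≃ 8.7788
z = |15 − 23| / 8.7788 = 8 / 8.7788 ≃ 0.9113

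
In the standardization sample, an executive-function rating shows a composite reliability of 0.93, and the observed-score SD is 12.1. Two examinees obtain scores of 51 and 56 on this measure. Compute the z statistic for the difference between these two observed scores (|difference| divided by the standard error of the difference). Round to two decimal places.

1.10

SEM = 12.1000 * √(1 − 0.9300) = 12.1000 * √0.0700 ≈ 12.1000 * 0.2646 ≈ 3.2014
Standard error of the difference = 3.2014·√2 ≈ 4.5274
z = |51 − 56| / 4.5274 = 5 / 4.5274 ≈ 1.1044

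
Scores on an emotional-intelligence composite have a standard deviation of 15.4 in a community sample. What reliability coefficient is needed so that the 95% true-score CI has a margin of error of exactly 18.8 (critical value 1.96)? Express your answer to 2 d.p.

Required SEM = 18.8 / 1.96 ≈ 9.59184
r = 1 − (SEM / SD)² = 1 − (9.59184 / 15.4)² ≈ 1 − 0.38794 ≈ 0.61206

0.61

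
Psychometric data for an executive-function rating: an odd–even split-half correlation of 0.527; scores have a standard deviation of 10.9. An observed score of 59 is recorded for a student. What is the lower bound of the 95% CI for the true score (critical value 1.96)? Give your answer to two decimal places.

r_full = 2·0.527 / (1 + 0.527) ≈ 0.690
SEM = 10.900 * √(1 − 0.690) = 10.900 * √0.310 ≈ 10.900 * 0.557 ≈ 6.066
Half-width = 1.96*6.066 ≈ 11.890
Lower bound: 59 − 11.890 = 47.110

47.11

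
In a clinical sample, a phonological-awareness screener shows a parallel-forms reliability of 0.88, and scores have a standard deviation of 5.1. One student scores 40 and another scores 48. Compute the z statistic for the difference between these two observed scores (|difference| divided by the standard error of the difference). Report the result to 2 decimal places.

SEM = 5.1000×√(1 − 0.8800) ≈ 1.7667
SE_diff = SEM × √2 ≈ 1.7667 × 1.4142 ≈ 2.4985
z = 8 / 2.4985 ≈ 3.2019

3.20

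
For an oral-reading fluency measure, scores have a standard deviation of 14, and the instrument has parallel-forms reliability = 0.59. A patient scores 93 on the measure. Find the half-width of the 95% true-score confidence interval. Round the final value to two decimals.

17.57

The standard error of measurement is 14.000×√(1 − 0.590) ≈ 14.000×0.640 ≈ 8.964.
1.96 × SEM ≈ 17.570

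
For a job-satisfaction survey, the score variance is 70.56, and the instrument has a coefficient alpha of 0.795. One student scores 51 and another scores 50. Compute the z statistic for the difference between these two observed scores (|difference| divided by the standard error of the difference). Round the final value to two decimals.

0.19

σ = 70.56^(1/2) = 8.400
The standard error of measurement is 8.400*√(1 − 0.795) ≈ 8.400*0.453 ≈ 3.803.
Standard error of the difference = 3.803·√2 ≈ 5.379
z = |51 − 50| / 5.379 = 1 / 5.379 ≈ 0.186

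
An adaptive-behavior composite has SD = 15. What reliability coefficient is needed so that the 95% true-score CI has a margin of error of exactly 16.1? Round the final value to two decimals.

SEM needed = half-width / z = 16.1/1.96 ≈ 8.214
r = 1 − (8.214/15)² ≈ 1 − 0.300 ≈ 0.700

0.70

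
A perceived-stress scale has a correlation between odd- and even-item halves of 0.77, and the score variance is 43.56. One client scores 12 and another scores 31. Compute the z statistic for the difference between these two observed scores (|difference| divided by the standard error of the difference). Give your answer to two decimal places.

5.65

SD = √43.56 ≈ 6.600
Spearman-Brown: r = 2(0.77) / (1 + 0.77) = 1.540 / 1.770 ≈ 0.870
SEM = 6.600 * √(1 − 0.870) = 6.600 * √0.130 ≈ 6.600 * 0.360 ≈ 2.379
SE_diff = SEM * √2 ≈ 2.379 * 1.414 ≈ 3.365
z = |12 − 31| / 3.365 = 19 / 3.365 ≈ 5.647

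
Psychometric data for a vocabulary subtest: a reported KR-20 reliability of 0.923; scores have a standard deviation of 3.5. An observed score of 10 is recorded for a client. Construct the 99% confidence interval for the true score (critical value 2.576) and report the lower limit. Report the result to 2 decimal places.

7.50

The standard error of measurement is 3.500×√(1 − 0.923) ≃ 3.500×0.277 ≃ 0.971.
Margin = 2.576 × 0.971 ≃ 2.502
Lower bound: 10 − 2.502 = 7.498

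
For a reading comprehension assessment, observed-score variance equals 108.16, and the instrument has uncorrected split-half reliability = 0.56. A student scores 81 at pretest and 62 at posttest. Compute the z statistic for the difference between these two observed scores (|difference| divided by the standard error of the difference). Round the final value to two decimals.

2.43

σ = 108.16^(1/2) = 10.400
Spearman-Brown: r = 2(0.56) / (1 + 0.56) = 1.120 / 1.560 ≈ 0.718
The standard error of measurement is 10.400*√(1 − 0.718) ≈ 10.400*0.531 ≈ 5.523.
Standard error of the difference = 5.523·√2 ≈ 7.811
z = 19 / 7.811 ≈ 2.432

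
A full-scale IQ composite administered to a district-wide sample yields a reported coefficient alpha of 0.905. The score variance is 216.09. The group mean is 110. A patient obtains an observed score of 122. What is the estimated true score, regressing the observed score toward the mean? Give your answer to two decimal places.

120.86

Estimated true score = 0.905·122 + (1 − 0.905)·110 ≈ 120.860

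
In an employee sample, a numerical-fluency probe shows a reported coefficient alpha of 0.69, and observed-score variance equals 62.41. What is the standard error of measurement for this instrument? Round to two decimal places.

4.40

SD = √62.41 = 7.900
SEM = 7.900 · √(1 − 0.690) = 7.900 · √0.310 ≈ 7.900 · 0.557 ≈ 4.399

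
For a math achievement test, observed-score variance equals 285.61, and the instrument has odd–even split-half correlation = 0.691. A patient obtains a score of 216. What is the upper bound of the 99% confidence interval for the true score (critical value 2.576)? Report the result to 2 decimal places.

σ = 285.61^(1/2) = 16.90000
Spearman-Brown: r = 2(0.691) / (1 + 0.691) = 1.38200 / 1.69100 ≈ 0.81727
The standard error of measurement is 16.90000*√(1 − 0.81727) ≈ 16.90000*0.42747 ≈ 7.22427.
Half-width = 2.576*7.22427 ≈ 18.60973
Upper limit = 216 + 18.60973 ≈ 234.60973

234.61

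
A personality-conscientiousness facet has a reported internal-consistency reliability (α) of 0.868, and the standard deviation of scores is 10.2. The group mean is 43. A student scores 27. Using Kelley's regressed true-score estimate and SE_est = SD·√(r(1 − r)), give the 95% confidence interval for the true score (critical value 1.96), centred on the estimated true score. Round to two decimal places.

[22.34, 35.88]

T̂ = r·X + (1 − r)·M = 0.8680*27 + 0.1320*43 = 23.4360 + 5.6760 ≈ 29.1120
SE_est = 10.2000*√(0.8680*0.1320) ≈ 3.4526
CI = 29.1120 ± 1.96 * 3.4526 → [22.3449, 35.8791]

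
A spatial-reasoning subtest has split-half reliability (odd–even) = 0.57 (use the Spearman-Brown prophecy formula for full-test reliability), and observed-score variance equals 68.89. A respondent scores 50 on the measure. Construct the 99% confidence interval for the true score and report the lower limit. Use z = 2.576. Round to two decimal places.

SD = √68.89 ≈ 8.3000
Spearman-Brown: r = 2(0.57) / (1 + 0.57) = 1.1400 / 1.5700 ≈ 0.7261
SEM = 8.3000 · √(1 − 0.7261) = 8.3000 · √0.2739 ≈ 8.3000 · 0.5233 ≈ 4.3437
Half-width = 2.576·4.3437 ≈ 11.1894
Lower limit = 50 − 11.1894 ≈ 38.8106

38.81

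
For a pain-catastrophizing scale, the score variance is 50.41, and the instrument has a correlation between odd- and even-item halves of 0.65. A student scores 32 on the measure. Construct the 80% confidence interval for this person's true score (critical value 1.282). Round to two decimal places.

[27.81, 36.19]

σ = 50.41^(1/2) = 7.100
Spearman-Brown: r = 2(0.65) / (1 + 0.65) = 1.300 / 1.650 ≈ 0.788
SEM = 7.100 * √(1 − 0.788) = 7.100 * √0.212 ≈ 7.100 * 0.461 ≈ 3.270
1.282 * SEM ≈ 4.192
Interval: (27.808, 36.192)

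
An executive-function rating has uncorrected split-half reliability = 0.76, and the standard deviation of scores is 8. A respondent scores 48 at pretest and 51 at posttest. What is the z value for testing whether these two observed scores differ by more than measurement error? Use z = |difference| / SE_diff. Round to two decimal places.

Spearman-Brown: r = 2(0.76) / (1 + 0.76) = 1.520 / 1.760 ≈ 0.864
SEM = 8.000·√(1 − 0.864) ≈ 2.954
SE_diff = SEM · √2 ≈ 2.954 · 1.414 ≈ 4.178
z = 3 / 4.178 ≈ 0.718

0.72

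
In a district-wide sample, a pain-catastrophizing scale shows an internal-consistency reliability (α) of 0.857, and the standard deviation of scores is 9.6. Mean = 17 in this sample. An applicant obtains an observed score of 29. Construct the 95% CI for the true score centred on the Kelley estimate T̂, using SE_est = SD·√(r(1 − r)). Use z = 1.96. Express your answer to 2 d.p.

[20.70, 33.87]

T̂ = r·X + (1 − r)·M = 0.8570*29 + 0.1430*17 = 24.8530 + 2.4310 ≃ 27.2840
SE_est = SD * √(r(1 − r)) = 9.6000 * √0.1226 ≃ 9.6000 * 0.3501 ≃ 3.3607
CI = 27.2840 ± 1.96 * 3.3607 → [20.6970, 33.8710]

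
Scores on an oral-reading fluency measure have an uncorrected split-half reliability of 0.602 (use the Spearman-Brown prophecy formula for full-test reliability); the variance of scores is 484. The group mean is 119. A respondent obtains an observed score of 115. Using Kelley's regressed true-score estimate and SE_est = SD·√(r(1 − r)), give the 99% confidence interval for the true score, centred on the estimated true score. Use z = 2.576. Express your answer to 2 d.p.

[91.51, 140.48]

SD = √484 ≈ 22.0000
r_full = 2·0.602 / (1 + 0.602) ≈ 0.7516
T̂ = 0.7516(115) + 0.2484(119) ≈ 115.9938
SE_est = 22.0000*√(0.7516*0.2484) ≈ 9.5064
99% CI: 115.9938 ± 24.4884 ≈ (91.5053, 140.4822)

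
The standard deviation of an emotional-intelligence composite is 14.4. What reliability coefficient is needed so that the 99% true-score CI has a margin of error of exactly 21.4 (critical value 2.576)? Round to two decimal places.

Required SEM = 21.4 / 2.576 ≃ 8.30745
r = 1 − (SEM / SD)² = 1 − (8.30745 / 14.4)² ≃ 1 − 0.33282 ≃ 0.66718

0.67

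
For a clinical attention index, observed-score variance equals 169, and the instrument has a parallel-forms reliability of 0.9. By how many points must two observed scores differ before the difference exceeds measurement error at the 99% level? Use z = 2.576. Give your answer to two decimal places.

SD = √169 = 13.0000
SEM = 13.0000×√(1 − 0.9000) ≃ 4.1110
Standard error of the difference = 4.1110·√2 ≃ 5.8138
Smallest detectable difference = 2.576×5.8138 ≃ 14.9763

14.98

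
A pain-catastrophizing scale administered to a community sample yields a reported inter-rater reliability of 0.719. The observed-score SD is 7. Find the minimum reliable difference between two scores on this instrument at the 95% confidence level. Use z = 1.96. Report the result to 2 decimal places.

10.29

SEM = 7.0000 × √(1 − 0.7190) = 7.0000 × √0.2810 ≈ 7.0000 × 0.5301 ≈ 3.7107
SE_diff = √2 × SEM ≈ 5.2477
Smallest detectable difference = 1.96×5.2477 ≈ 10.2854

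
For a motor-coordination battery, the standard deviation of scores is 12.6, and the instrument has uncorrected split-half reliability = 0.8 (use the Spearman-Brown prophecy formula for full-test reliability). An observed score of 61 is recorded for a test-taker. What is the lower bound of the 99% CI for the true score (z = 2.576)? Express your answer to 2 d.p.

50.18

Spearman-Brown: r = 2(0.8) / (1 + 0.8) = 1.6000 / 1.8000 ≈ 0.8889
SEM = 12.6000×√(1 − 0.8889) ≈ 4.2000
Margin = 2.576 × 4.2000 ≈ 10.8192
Lower bound: 61 − 10.8192 = 50.1808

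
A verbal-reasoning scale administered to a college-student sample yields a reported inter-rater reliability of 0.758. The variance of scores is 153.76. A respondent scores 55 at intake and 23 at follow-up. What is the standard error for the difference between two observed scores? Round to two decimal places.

8.63

SD = √153.76 = 12.400
SEM = 12.400·√(1 − 0.758) ≈ 6.100
SE_diff = √2 · SEM ≈ 8.627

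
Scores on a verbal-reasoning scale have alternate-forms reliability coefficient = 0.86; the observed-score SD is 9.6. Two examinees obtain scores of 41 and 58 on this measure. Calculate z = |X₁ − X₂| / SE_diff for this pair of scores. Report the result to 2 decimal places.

3.35

SEM = 9.600 · √(1 − 0.860) = 9.600 · √0.140 ≃ 9.600 · 0.374 ≃ 3.592
SE_diff = √2 · SEM ≃ 5.080
z = 17 / 5.080 ≃ 3.347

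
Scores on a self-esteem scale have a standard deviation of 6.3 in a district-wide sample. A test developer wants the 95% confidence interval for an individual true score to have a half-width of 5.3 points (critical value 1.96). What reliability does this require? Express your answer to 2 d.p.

0.82

SEM needed = half-width / z = 5.3/1.96 ≈ 2.7041
r = 1 − (2.7041/6.3)² ≈ 1 − 0.1842 ≈ 0.8158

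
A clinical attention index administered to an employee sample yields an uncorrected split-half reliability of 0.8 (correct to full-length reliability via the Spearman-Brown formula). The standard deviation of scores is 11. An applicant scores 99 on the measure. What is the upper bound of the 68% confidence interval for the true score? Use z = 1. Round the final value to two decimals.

r_full = 2·0.8 / (1 + 0.8) ≈ 0.889
SEM = 11.000×√(1 − 0.889) ≈ 3.667
1 × SEM ≈ 3.667
Upper limit = 99 + 3.667 ≈ 102.667

102.67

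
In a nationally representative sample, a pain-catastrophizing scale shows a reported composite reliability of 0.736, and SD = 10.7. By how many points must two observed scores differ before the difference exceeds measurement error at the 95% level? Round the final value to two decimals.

15.24

The standard error of measurement is 10.7000×√(1 − 0.7360) ≃ 10.7000×0.5138 ≃ 5.4978.
SE_diff = SEM × √2 ≃ 5.4978 × 1.4142 ≃ 7.7750
Minimum reliable difference = 1.96 × SE_diff ≃ 1.96 × 7.7750 ≃ 15.2390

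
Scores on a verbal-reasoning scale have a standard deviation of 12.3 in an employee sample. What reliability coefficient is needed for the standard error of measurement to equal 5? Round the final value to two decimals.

Required reliability = 1 − (SEM/SD)² = 1 − 0.1652 ≈ 0.8348

0.83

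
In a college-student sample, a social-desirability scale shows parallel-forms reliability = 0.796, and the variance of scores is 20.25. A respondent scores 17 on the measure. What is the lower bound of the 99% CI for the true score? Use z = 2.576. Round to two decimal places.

σ = 20.25^(1/2) = 4.50000
SEM = 4.50000 · √(1 − 0.79600) = 4.50000 · √0.20400 ≈ 4.50000 · 0.45166 ≈ 2.03249
Margin = 2.576 · 2.03249 ≈ 5.23568
Lower bound: 17 − 5.23568 = 11.76432

11.76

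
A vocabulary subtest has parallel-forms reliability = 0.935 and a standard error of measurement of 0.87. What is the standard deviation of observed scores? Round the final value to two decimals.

3.41

SD = 0.87 / √(1 − 0.935) ≈ 3.412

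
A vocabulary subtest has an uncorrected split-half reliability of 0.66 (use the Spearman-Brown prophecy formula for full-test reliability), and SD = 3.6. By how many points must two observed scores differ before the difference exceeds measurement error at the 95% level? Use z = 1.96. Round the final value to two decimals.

Spearman-Brown: r = 2(0.66) / (1 + 0.66) = 1.320 / 1.660 ≈ 0.795
SEM = 3.600·√(1 − 0.795) ≈ 1.629
SE_diff = √2 · SEM ≈ 2.304
Smallest detectable difference = 1.96·2.304 ≈ 4.516

4.52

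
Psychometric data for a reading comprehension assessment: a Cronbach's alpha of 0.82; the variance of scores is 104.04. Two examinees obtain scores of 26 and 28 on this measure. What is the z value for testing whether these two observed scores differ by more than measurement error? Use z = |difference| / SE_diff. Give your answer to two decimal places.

SD = √104.04 ≈ 10.2000
SEM = 10.2000 × √(1 − 0.8200) = 10.2000 × √0.1800 ≈ 10.2000 × 0.4243 ≈ 4.3275
Standard error of the difference = 4.3275·√2 ≈ 6.1200
z = |26 − 28| / 6.1200 = 2 / 6.1200 ≈ 0.3268

0.33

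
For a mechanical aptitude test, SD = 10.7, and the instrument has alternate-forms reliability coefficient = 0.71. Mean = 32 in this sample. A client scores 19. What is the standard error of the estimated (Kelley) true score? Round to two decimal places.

SE_est = SD * √(r(1 − r)) = 10.70000 * √0.20590 ≈ 10.70000 * 0.45376 ≈ 4.85525

4.86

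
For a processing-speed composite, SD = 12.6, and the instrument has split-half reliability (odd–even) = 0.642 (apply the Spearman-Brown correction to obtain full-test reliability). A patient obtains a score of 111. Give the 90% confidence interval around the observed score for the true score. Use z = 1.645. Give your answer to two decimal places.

[101.32, 120.68]

r_full = 2·0.642 / (1 + 0.642) ≃ 0.7820
SEM = 12.6000·√(1 − 0.7820) ≃ 5.8834
1.645 · SEM ≃ 9.6781
CI = 111 ± 9.6781 → [101.3219, 120.6781]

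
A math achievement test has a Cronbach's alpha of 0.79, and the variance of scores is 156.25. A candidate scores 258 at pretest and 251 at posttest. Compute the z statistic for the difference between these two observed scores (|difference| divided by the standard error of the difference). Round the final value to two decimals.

SD = √156.25 ≈ 12.500
The standard error of measurement is 12.500*√(1 − 0.790) ≈ 12.500*0.458 ≈ 5.728.
SE_diff = SEM * √2 ≈ 5.728 * 1.414 ≈ 8.101
z = |258 − 251| / 8.101 = 7 / 8.101 ≈ 0.864

0.86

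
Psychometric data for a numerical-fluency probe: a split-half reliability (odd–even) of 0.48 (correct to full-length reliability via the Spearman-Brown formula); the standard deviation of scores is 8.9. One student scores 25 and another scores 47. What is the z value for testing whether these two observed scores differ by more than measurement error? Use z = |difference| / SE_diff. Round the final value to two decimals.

r_full = 2·0.48 / (1 + 0.48) ≈ 0.649
SEM = 8.900 · √(1 − 0.649) = 8.900 · √0.351 ≈ 8.900 · 0.593 ≈ 5.275
SE_diff = √2 · SEM ≈ 7.461
z = 22 / 7.461 ≈ 2.949

2.95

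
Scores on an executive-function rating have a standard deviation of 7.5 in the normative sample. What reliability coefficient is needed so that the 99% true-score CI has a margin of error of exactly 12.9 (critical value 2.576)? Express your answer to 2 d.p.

SEM needed = half-width / z = 12.9/2.576 ≈ 5.0078
r = 1 − (SEM / SD)² = 1 − (5.0078 / 7.5)² ≈ 1 − 0.4458 ≈ 0.5542

0.55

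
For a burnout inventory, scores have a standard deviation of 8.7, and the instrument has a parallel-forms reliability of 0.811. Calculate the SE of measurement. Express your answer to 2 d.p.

The standard error of measurement is 8.7000*√(1 − 0.8110) ≃ 8.7000*0.4347 ≃ 3.7822.

3.78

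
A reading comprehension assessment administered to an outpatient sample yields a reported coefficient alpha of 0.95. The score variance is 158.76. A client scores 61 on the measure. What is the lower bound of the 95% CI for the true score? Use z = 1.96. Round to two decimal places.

SD = √158.76 = 12.6000
The standard error of measurement is 12.6000·√(1 − 0.9500) ≈ 12.6000·0.2236 ≈ 2.8174.
1.96 · SEM ≈ 5.5222
Lower limit = 61 − 5.5222 ≈ 55.4778

55.48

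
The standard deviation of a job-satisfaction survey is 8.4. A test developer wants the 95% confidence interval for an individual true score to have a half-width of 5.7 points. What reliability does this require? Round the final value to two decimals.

Required SEM = 5.7 / 1.96 ≈ 2.908
r = 1 − (SEM / SD)² = 1 − (2.908 / 8.4)² ≈ 1 − 0.120 ≈ 0.880

0.88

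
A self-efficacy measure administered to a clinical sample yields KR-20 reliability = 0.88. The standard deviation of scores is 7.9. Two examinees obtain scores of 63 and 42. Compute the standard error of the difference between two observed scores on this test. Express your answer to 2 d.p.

3.87

SEM = 7.9000·√(1 − 0.8800) ≈ 2.7366
SE_diff = √2 · SEM ≈ 3.8702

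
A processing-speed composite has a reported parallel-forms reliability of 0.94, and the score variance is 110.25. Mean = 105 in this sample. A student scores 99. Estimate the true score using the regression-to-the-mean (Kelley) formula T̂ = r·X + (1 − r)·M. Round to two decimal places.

T̂ = 0.9400(99) + 0.0600(105) ≈ 99.3600

99.36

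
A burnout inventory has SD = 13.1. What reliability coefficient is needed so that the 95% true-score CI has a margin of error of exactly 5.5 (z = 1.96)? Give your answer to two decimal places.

SEM needed = half-width / z = 5.5/1.96 ≈ 2.8061
Required reliability = 1 − (SEM/SD)² = 1 − 0.0459 ≈ 0.9541

0.95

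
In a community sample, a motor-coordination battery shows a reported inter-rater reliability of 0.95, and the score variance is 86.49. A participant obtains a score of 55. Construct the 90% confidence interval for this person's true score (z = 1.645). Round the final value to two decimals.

[51.58, 58.42]

SD = √86.49 ≈ 9.3000
SEM = 9.3000 * √(1 − 0.9500) = 9.3000 * √0.0500 ≈ 9.3000 * 0.2236 ≈ 2.0795
Margin = 1.645 * 2.0795 ≈ 3.4208
CI = 55 ± 3.4208 → [51.5792, 58.4208]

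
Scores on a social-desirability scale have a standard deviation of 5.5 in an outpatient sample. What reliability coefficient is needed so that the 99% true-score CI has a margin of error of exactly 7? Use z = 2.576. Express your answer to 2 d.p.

SEM needed = half-width / z = 7/2.576 ≈ 2.717
r = 1 − (2.717/5.5)² ≈ 1 − 0.244 ≈ 0.756

0.76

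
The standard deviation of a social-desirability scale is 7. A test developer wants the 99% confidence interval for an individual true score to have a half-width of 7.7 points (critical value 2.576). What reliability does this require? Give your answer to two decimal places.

0.82

Required SEM = 7.7 / 2.576 ≈ 2.9891
Required reliability = 1 − (SEM/SD)² = 1 − 0.1823 ≈ 0.8177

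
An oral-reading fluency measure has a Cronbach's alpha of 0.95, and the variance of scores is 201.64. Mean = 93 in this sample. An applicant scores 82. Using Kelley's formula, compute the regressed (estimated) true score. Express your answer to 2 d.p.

T̂ = r·X + (1 − r)·M = 0.950*82 + 0.050*93 = 77.900 + 4.650 ≈ 82.550

82.55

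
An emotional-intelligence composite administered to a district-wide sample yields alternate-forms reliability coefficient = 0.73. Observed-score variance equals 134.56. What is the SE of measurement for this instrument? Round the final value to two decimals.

6.03

SD = √134.56 ≈ 11.6000
The standard error of measurement is 11.6000·√(1 − 0.7300) ≈ 11.6000·0.5196 ≈ 6.0275.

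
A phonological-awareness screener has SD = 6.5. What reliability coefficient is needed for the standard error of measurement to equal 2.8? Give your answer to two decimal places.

r = 1 − (SEM / SD)² = 1 − (2.800 / 6.5)² ≈ 1 − 0.186 ≈ 0.814

0.81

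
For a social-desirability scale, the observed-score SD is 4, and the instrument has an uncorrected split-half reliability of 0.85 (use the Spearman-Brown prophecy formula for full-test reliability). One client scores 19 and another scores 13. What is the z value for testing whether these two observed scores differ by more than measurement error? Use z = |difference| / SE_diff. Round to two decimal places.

Full-length reliability (Spearman-Brown) = 2(0.85)/(1+0.85) ≈ 0.9189
SEM = 4.0000 * √(1 − 0.9189) = 4.0000 * √0.0811 ≈ 4.0000 * 0.2847 ≈ 1.1390
SE_diff = √2 * SEM ≈ 1.6108
z = 6 / 1.6108 ≈ 3.7249

3.72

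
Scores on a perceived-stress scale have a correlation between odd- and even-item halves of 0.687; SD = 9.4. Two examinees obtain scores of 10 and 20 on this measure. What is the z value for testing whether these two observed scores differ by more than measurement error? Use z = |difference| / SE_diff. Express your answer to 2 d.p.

Full-length reliability (Spearman-Brown) = 2(0.687)/(1+0.687) ≈ 0.81446
SEM = 9.40000×√(1 − 0.81446) ≈ 4.04895
SE_diff = √2 × SEM ≈ 5.72608
z = 10 / 5.72608 ≈ 1.74640

1.75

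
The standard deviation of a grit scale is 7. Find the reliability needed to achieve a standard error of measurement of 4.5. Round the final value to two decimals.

r = 1 − (4.5000/7)² ≈ 1 − 0.4133 ≈ 0.5867

0.59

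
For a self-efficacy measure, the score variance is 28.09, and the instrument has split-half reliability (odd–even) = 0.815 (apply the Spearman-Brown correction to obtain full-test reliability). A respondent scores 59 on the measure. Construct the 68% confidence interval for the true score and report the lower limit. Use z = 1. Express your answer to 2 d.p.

σ = 28.09^(1/2) = 5.300
Spearman-Brown: r = 2(0.815) / (1 + 0.815) = 1.630 / 1.815 ≈ 0.898
SEM = 5.300 * √(1 − 0.898) = 5.300 * √0.102 ≈ 5.300 * 0.319 ≈ 1.692
Half-width = 1*1.692 ≈ 1.692
Lower limit = 59 − 1.692 ≈ 57.308

57.31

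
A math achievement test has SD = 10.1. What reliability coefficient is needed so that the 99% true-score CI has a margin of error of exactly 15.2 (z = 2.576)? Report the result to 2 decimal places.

0.66

SEM needed = half-width / z = 15.2/2.576 ≈ 5.90062
Required reliability = 1 − (SEM/SD)² = 1 − 0.34131 ≈ 0.65869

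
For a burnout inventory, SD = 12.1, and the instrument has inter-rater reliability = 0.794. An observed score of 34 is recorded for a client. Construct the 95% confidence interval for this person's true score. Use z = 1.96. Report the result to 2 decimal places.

SEM = 12.100 × √(1 − 0.794) = 12.100 × √0.206 ≈ 12.100 × 0.454 ≈ 5.492
1.96 × SEM ≈ 10.764
Interval: (23.236, 44.764)

[23.24, 44.76]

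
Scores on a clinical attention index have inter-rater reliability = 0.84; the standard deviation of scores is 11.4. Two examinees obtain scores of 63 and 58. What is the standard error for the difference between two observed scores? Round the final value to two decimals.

6.45

SEM = 11.4000 · √(1 − 0.8400) = 11.4000 · √0.1600 ≃ 11.4000 · 0.4000 ≃ 4.5600
SE_diff = SEM · √2 ≃ 4.5600 · 1.4142 ≃ 6.4488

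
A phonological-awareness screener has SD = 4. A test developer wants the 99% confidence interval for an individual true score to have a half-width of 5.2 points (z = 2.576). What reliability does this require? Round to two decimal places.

0.75

Required SEM = 5.2 / 2.576 ≈ 2.0186
r = 1 − (2.0186/4)² ≈ 1 − 0.2547 ≈ 0.7453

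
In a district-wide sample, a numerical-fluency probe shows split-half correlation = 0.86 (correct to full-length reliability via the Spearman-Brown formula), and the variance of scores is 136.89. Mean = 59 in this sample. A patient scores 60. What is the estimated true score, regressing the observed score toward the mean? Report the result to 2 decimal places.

59.92

Spearman-Brown: r = 2(0.86) / (1 + 0.86) = 1.7200 / 1.8600 ≃ 0.9247
T̂ = 0.9247(60) + 0.0753(59) ≃ 59.9247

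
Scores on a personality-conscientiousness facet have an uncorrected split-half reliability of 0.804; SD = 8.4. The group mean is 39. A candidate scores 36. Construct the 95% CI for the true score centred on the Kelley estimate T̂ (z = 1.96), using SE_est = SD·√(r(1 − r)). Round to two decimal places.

Full-length reliability (Spearman-Brown) = 2(0.804)/(1+0.804) ≈ 0.89135
T̂ = r·X + (1 − r)·M = 0.89135×36 + 0.10865×39 ≈ 32.08869 + 4.23725 ≈ 36.32594
SE_est = SD × √(r(1 − r)) = 8.40000 × √0.09684 ≈ 8.40000 × 0.31120 ≈ 2.61405
95% CI: 36.32594 ± 5.12354 ≈ (31.20241, 41.44948)

[31.20, 41.45]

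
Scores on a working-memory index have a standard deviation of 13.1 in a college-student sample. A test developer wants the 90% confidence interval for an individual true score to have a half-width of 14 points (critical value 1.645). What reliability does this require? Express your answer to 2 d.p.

Required SEM = 14 / 1.645 ≈ 8.51064
Required reliability = 1 − (SEM/SD)² = 1 − 0.42207 ≈ 0.57793

0.58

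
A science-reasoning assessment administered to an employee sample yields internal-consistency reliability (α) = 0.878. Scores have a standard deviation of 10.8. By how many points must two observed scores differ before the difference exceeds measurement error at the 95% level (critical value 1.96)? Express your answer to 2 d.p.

10.46

SEM = 10.80000×√(1 − 0.87800) ≈ 3.77228
SE_diff = √2 × SEM ≈ 5.33481
Minimum reliable difference = 1.96 × SE_diff ≈ 1.96 × 5.33481 ≈ 10.45622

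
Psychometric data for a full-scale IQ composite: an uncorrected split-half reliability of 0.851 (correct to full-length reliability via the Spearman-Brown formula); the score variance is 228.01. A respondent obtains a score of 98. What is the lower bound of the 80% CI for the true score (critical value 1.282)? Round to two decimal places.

92.51

SD = √228.01 ≈ 15.100
r_full = 2·0.851 / (1 + 0.851) ≈ 0.920
SEM = 15.100 · √(1 − 0.920) = 15.100 · √0.080 ≈ 15.100 · 0.284 ≈ 4.284
Half-width = 1.282·4.284 ≈ 5.492
Lower bound: 98 − 5.492 = 92.508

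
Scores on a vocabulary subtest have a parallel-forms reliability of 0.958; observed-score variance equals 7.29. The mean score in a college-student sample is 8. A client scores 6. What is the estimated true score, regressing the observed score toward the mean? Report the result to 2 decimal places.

6.08

T̂ = r·X + (1 − r)·M = 0.9580×6 + 0.0420×8 = 5.7480 + 0.3360 ≈ 6.0840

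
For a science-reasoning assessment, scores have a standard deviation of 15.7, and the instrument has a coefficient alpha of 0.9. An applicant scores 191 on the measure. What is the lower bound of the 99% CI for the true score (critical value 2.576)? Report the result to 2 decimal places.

SEM = 15.7000*√(1 − 0.9000) ≈ 4.9648
Margin = 2.576 * 4.9648 ≈ 12.7893
Lower bound: 191 − 12.7893 = 178.2107

178.21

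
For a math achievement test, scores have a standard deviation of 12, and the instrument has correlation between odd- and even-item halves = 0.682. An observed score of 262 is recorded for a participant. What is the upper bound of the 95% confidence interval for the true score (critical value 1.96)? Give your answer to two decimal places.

Spearman-Brown: r = 2(0.682) / (1 + 0.682) = 1.364 / 1.682 ≈ 0.811
The standard error of measurement is 12.000×√(1 − 0.811) ≈ 12.000×0.435 ≈ 5.218.
Half-width = 1.96×5.218 ≈ 10.227
Upper limit = 262 + 10.227 ≈ 272.227

272.23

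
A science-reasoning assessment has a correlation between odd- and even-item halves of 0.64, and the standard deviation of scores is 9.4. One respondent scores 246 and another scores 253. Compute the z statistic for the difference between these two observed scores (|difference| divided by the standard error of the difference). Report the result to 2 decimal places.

r_full = 2·0.64 / (1 + 0.64) ≈ 0.780
SEM = 9.400×√(1 − 0.780) ≈ 4.404
SE_diff = √2 × SEM ≈ 6.228
z = 7 / 6.228 ≈ 1.124

1.12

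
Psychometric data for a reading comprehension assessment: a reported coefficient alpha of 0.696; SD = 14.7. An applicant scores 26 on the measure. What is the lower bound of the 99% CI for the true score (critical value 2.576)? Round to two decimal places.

SEM = 14.7000·√(1 − 0.6960) ≈ 8.1050
Half-width = 2.576·8.1050 ≈ 20.8785
Lower bound: 26 − 20.8785 = 5.1215

5.12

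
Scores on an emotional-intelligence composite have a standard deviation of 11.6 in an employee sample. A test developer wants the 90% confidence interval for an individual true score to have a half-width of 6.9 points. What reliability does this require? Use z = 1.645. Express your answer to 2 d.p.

Required SEM = 6.9 / 1.645 ≈ 4.1945
r = 1 − (4.1945/11.6)² ≈ 1 − 0.1308 ≈ 0.8692

0.87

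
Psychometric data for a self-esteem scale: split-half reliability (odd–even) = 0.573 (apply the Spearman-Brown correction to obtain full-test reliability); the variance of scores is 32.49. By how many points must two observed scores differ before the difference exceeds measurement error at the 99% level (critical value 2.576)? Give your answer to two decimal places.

10.82

SD = √32.49 = 5.700
r_full = 2·0.573 / (1 + 0.573) ≈ 0.729
SEM = 5.700 · √(1 − 0.729) = 5.700 · √0.271 ≈ 5.700 · 0.521 ≈ 2.970
Standard error of the difference = 2.970·√2 ≈ 4.200
Smallest detectable difference = 2.576·4.200 ≈ 10.819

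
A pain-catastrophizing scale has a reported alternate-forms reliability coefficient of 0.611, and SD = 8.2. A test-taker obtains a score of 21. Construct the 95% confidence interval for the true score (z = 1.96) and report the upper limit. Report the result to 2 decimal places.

The standard error of measurement is 8.200×√(1 − 0.611) ≃ 8.200×0.624 ≃ 5.114.
Margin = 1.96 × 5.114 ≃ 10.024
Upper bound: 21 + 10.024 = 31.024

31.02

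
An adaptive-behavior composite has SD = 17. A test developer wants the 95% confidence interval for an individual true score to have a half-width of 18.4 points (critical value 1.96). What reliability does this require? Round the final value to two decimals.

SEM needed = half-width / z = 18.4/1.96 ≈ 9.388
r = 1 − (9.388/17)² ≈ 1 − 0.305 ≈ 0.695

0.70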